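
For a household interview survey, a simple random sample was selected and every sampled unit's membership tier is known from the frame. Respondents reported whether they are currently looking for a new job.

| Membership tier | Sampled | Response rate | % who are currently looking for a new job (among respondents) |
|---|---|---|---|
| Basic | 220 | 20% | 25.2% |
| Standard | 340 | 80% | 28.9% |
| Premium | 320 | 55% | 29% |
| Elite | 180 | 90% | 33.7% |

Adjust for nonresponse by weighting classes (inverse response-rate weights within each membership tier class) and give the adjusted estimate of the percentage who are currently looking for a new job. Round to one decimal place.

29.0%

With weight = n_sampled/n_responded per class, the weighted class total is n_sampled:
  Basic: 220 × 25.2 = 5544
  Standard: 340 × 28.9 = 9826
  Premium: 320 × 29 = 9280
  Elite: 180 × 33.7 = 6066
Adjusted estimate = 30,716 / 1,060 = 28.9774 → 29.0%.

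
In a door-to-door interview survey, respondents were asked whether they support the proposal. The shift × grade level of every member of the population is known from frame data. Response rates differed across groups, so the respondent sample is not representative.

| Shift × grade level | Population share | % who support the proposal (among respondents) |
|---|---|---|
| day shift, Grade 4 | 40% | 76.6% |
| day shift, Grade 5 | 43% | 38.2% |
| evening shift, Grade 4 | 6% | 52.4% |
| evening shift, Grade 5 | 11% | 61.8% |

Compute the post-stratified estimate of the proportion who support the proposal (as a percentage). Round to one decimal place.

57.0%

Reweight to the known shift × grade level distribution:
  day shift, Grade 4: 0.4 × 76.6 = 30.64
  day shift, Grade 5: 0.43 × 38.2 = 16.426
  evening shift, Grade 4: 0.06 × 52.4 = 3.144
  evening shift, Grade 5: 0.11 × 61.8 = 6.798
Post-stratified estimate = 57.008 → 57.0%.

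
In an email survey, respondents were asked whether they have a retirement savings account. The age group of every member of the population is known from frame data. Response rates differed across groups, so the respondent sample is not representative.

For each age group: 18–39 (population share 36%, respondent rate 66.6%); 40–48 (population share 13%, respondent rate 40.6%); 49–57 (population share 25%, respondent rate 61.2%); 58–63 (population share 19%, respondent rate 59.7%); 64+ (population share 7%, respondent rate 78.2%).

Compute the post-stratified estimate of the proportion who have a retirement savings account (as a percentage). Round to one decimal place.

Reweight to the known age group distribution:
  18–39: 0.36 × 66.6 = 23.976
  40–48: 0.13 × 40.6 = 5.278
  49–57: 0.25 × 61.2 = 15.3
  58–63: 0.19 × 59.7 = 11.343
  64+: 0.07 × 78.2 = 5.474
Post-stratified estimate = 61.371 → 61.4%.

61.4%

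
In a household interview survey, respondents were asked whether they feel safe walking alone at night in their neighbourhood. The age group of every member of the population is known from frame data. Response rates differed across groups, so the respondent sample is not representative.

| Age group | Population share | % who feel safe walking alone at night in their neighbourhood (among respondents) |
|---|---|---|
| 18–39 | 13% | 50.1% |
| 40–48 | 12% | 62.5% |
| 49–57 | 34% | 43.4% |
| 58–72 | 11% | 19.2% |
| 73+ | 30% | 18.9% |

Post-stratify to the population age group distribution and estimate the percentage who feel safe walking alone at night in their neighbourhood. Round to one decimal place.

36.6%

Post-stratification weights by population share, not respondent share:
  18–39: 0.13 × 50.1 = 6.513
  40–48: 0.12 × 62.5 = 7.5
  49–57: 0.34 × 43.4 = 14.756
  58–72: 0.11 × 19.2 = 2.112
  73+: 0.3 × 18.9 = 5.67
Post-stratified estimate = 36.551 → 36.6%.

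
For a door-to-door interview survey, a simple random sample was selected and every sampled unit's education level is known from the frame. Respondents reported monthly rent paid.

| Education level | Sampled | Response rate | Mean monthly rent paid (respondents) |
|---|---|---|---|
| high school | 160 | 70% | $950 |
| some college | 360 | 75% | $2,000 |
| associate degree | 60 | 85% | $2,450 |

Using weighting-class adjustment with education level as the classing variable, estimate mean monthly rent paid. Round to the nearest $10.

Each respondent's weight = sampled/responded in their class; summing within a class gives n_sampled, so:
  high school: 160 × 950 = 152,000
  some college: 360 × 2000 = 720,000
  associate degree: 60 × 2450 = 147,000
Adjusted estimate = 1,019,000 / 580 = 1756.9 → $1,760.

$1,760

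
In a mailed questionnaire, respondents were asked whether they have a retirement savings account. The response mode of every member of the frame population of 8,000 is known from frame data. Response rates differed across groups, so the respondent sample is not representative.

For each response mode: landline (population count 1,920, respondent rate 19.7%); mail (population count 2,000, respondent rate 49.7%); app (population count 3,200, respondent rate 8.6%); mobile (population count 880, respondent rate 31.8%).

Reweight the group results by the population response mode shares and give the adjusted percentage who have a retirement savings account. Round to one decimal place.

24.1%

Post-stratification weights by population share, not respondent share:
  landline: (1,920/8,000) × 19.7 = 4.728
  mail: (2,000/8,000) × 49.7 = 12.425
  app: (3,200/8,000) × 8.6 = 3.44
  mobile: (880/8,000) × 31.8 = 3.498
Post-stratified estimate = 24.091 → 24.1%.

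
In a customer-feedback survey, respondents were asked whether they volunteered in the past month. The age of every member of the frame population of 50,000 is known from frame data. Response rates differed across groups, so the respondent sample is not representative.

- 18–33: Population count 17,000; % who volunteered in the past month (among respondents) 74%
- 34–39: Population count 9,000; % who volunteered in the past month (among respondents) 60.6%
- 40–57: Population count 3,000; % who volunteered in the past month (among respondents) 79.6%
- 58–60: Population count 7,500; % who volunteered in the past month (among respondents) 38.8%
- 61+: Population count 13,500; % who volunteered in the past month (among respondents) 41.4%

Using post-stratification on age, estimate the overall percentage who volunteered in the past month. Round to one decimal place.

57.8%

Reweight to the known age distribution:
  18–33: (17,000/50,000) × 74 = 25.16
  34–39: (9,000/50,000) × 60.6 = 10.908
  40–57: (3,000/50,000) × 79.6 = 4.776
  58–60: (7,500/50,000) × 38.8 = 5.82
  61+: (13,500/50,000) × 41.4 = 11.178
Post-stratified estimate = 57.842 → 57.8%.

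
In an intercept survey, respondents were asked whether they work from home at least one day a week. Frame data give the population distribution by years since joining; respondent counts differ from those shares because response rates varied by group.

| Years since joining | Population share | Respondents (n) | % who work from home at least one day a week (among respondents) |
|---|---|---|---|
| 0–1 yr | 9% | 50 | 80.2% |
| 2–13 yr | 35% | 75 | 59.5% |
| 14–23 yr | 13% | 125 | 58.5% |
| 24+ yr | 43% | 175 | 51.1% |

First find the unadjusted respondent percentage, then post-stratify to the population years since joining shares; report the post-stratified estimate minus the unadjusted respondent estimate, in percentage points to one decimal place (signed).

-0.6 percentage points

Naive respondent-only estimate (weights = respondent counts):
  (50/425)×80.2 + (75/425)×59.5 + (125/425)×58.5 + (175/425)×51.1 = 58.1824%
Post-stratifying to population shares instead:
  0.09×80.2 + 0.35×59.5 + 0.13×58.5 + 0.43×51.1 = 57.621%
Difference = 57.621 − 58.1824 = -0.5614 pp.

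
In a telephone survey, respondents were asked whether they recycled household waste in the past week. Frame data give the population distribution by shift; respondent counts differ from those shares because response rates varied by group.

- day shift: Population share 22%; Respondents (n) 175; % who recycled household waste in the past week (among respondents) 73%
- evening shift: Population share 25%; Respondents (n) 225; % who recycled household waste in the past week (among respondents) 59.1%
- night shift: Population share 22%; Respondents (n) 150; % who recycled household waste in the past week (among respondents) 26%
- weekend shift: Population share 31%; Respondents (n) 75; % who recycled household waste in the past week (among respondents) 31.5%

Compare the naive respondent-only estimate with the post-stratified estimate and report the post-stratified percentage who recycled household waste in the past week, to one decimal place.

46.3%

Naive respondent-only estimate (weights = respondent counts):
  (175/625)×73 + (225/625)×59.1 + (150/625)×26 + (75/625)×31.5 = 51.736%
Post-stratified estimate weights by population shares:
  0.22×73 + 0.25×59.1 + 0.22×26 + 0.31×31.5 = 46.32%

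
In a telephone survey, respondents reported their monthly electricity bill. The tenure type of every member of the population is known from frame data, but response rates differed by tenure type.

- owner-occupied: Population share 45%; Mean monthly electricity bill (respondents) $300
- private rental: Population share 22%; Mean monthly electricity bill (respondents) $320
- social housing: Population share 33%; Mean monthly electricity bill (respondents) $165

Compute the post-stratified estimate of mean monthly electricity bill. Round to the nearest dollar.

Post-stratification weights by population share, not respondent share:
  owner-occupied: 0.45 × 300 = 135
  private rental: 0.22 × 320 = 70.4
  social housing: 0.33 × 165 = 54.45
Post-stratified estimate = 259.85 → $260.

$260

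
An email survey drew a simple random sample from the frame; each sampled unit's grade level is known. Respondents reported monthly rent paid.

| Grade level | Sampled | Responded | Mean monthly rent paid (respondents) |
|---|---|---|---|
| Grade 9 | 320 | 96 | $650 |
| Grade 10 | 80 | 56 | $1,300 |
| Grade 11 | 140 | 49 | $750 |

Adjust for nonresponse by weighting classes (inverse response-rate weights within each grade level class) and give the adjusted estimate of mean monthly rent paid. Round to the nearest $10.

Class response rates: Grade 9 96/320 = 30%, Grade 10 56/80 = 70%, Grade 11 49/140 = 35%.
Weighting each respondent by the inverse class response rate inflates each class back to its sampled size, so the class weight is n_sampled:
  Grade 9: 320 × 650 = 208,000
  Grade 10: 80 × 1300 = 104,000
  Grade 11: 140 × 750 = 105,000
Adjusted estimate = 417,000 / 540 = 772.222 → $770.

$770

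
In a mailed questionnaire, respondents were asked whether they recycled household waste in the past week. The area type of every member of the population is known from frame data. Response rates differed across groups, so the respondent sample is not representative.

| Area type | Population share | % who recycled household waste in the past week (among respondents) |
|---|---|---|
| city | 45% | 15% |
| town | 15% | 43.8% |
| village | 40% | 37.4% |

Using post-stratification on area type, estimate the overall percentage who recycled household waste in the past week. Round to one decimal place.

28.3%

Each cell contributes population-share × respondent value:
  city: 0.45 × 15 = 6.75
  town: 0.15 × 43.8 = 6.57
  village: 0.4 × 37.4 = 14.96
Post-stratified estimate = 28.28 → 28.3%.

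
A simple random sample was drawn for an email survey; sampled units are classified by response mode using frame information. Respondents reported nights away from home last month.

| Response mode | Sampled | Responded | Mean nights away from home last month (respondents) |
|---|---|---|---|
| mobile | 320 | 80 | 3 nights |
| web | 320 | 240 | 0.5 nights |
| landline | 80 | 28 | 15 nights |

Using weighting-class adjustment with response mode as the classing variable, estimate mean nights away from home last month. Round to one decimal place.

3.2

Class response rates: mobile 80/320 = 25%, web 240/320 = 75%, landline 28/80 = 35%.
With weight = n_sampled/n_responded per class, the weighted class total is n_sampled:
  mobile: 320 × 3 = 960
  web: 320 × 0.5 = 160
  landline: 80 × 15 = 1200
Adjusted estimate = 2320 / 720 = 3.22222 → 3.2.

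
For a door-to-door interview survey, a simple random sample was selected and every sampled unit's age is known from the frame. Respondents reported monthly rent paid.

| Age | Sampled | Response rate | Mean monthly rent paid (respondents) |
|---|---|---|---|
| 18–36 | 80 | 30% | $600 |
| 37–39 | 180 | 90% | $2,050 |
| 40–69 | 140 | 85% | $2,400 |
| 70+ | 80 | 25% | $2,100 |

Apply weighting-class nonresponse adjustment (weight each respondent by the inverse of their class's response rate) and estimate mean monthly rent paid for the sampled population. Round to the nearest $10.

Each respondent's weight = sampled/responded in their class; summing within a class gives n_sampled, so:
  18–36: 80 × 600 = 48,000
  37–39: 180 × 2050 = 369,000
  40–69: 140 × 2400 = 336,000
  70+: 80 × 2100 = 168,000
Adjusted estimate = 921,000 / 480 = 1918.75 → $1,920.

$1,920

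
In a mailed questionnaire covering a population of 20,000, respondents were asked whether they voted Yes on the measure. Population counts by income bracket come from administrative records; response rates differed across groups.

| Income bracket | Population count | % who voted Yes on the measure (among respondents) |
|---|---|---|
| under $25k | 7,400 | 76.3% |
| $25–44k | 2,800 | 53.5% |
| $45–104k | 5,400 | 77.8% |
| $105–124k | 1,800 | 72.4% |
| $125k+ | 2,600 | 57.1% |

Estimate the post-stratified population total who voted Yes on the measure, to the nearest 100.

Each cell contributes its population count × the respondent rate:
  under $25k: 7,400 × 76.3% = 5646.2
  $25–44k: 2,800 × 53.5% = 1498
  $45–104k: 5,400 × 77.8% = 4201.2
  $105–124k: 1,800 × 72.4% = 1303.2
  $125k+: 2,600 × 57.1% = 1484.6
Estimated total = 14133.2 → 14,100.

14,100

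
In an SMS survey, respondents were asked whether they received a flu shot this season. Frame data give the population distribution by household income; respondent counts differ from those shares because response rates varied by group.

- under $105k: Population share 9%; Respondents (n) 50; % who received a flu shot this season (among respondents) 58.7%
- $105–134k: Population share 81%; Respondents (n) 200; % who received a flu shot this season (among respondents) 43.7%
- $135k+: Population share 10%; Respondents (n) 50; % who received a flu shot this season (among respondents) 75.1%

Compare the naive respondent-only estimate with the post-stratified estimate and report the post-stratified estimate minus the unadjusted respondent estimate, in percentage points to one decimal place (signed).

-3.2 percentage points

Naive respondent-only estimate (weights = respondent counts):
  (50/300)×58.7 + (200/300)×43.7 + (50/300)×75.1 = 51.4333%
Post-stratifying to population shares instead:
  0.09×58.7 + 0.81×43.7 + 0.1×75.1 = 48.19%
Difference = 48.19 − 51.4333 = -3.2433 pp.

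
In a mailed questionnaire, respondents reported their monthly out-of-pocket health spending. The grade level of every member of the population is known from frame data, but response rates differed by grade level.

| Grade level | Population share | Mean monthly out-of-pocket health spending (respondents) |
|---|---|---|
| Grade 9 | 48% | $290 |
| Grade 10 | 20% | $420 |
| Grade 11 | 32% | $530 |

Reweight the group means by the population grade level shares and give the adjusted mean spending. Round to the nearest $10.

$390

Post-stratification weights by population share, not respondent share:
  Grade 9: 0.48 × 290 = 139.2
  Grade 10: 0.2 × 420 = 84
  Grade 11: 0.32 × 530 = 169.6
Post-stratified estimate = 392.8 → $390.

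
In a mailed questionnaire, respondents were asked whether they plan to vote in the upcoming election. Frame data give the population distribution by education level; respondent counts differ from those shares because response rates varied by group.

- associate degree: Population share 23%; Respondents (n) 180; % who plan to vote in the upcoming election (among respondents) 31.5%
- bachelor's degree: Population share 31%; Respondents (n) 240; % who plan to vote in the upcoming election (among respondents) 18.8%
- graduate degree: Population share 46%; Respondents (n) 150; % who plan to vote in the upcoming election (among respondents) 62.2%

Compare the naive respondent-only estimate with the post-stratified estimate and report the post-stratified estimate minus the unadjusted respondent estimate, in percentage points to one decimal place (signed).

+7.5 percentage points

Naive respondent-only estimate (weights = respondent counts):
  (180/570)×31.5 + (240/570)×18.8 + (150/570)×62.2 = 34.2316%
Reweighting by population education level shares:
  0.23×31.5 + 0.31×18.8 + 0.46×62.2 = 41.685%
Difference = 41.685 − 34.2316 = 7.4534 pp.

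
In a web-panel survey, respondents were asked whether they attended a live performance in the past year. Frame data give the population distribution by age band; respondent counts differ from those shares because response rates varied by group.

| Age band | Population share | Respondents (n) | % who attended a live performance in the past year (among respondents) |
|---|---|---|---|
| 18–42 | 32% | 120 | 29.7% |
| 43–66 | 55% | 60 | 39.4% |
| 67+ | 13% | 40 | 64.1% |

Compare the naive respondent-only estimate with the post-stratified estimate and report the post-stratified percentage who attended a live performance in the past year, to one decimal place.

39.5%

Naive respondent-only estimate (weights = respondent counts):
  (120/220)×29.7 + (60/220)×39.4 + (40/220)×64.1 = 38.6%
Post-stratified estimate weights by population shares:
  0.32×29.7 + 0.55×39.4 + 0.13×64.1 = 39.507%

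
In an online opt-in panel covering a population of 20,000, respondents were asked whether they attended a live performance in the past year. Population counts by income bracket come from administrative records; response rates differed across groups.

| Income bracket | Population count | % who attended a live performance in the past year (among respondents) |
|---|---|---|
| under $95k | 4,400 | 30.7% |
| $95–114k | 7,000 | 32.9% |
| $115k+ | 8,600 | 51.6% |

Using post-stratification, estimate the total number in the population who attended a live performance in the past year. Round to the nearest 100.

Estimated count per cell = population count × respondent percentage:
  under $95k: 4,400 × 30.7% = 1350.8
  $95–114k: 7,000 × 32.9% = 2303
  $115k+: 8,600 × 51.6% = 4437.6
Estimated total = 8091.4 → 8,100.

8,100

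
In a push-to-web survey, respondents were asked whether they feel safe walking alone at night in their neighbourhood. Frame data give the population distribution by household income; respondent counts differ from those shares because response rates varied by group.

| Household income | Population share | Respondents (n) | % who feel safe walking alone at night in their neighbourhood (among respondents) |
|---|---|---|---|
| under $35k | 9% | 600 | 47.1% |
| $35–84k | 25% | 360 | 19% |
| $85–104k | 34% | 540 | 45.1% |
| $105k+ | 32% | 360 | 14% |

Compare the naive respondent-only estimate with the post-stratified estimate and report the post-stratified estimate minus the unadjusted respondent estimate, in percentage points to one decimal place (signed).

Naive respondent-only estimate (weights = respondent counts):
  (600/1860)×47.1 + (360/1860)×19 + (540/1860)×45.1 + (360/1860)×14 = 34.6742%
Reweighting by population household income shares:
  0.09×47.1 + 0.25×19 + 0.34×45.1 + 0.32×14 = 28.803%
Difference = 28.803 − 34.6742 = -5.8712 pp.

-5.9 percentage points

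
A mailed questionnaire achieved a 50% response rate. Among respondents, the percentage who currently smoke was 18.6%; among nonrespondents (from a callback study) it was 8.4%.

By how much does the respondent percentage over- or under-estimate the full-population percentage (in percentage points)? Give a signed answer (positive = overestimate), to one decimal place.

Nonresponse fraction = 1 − 0.5 = 0.5.
Bias = (nonresponse fraction) × (respondent percentage − nonrespondent percentage)
     = 0.5 × (18.6 − 8.4) = 0.5 × 10.2 = 5.1.

+5.1 percentage points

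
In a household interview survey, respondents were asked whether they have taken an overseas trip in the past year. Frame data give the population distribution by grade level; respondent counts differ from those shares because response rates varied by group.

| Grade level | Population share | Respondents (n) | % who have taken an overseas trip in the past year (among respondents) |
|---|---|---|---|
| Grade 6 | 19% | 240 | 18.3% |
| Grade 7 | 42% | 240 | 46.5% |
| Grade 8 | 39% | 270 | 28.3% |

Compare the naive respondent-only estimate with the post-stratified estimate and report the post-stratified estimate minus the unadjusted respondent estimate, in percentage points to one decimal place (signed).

Unadjusted (pooled respondent) estimate weights by respondent counts:
  (240/750)×18.3 + (240/750)×46.5 + (270/750)×28.3 = 30.924%
Reweighting by population grade level shares:
  0.19×18.3 + 0.42×46.5 + 0.39×28.3 = 34.044%
Difference = 34.044 − 30.924 = 3.12 pp.

+3.1 percentage points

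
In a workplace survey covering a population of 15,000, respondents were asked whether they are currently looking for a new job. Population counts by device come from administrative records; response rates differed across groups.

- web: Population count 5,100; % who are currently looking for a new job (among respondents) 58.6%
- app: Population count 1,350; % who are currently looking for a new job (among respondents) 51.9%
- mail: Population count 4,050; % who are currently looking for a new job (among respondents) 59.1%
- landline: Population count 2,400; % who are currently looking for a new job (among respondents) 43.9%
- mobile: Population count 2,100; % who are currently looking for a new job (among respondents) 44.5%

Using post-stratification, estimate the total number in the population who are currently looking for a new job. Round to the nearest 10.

Apply each group's respondent rate to its population count:
  web: 5,100 × 58.6% = 2988.6
  app: 1,350 × 51.9% = 700.65
  mail: 4,050 × 59.1% = 2393.55
  landline: 2,400 × 43.9% = 1053.6
  mobile: 2,100 × 44.5% = 934.5
Estimated total = 8070.9 → 8,070.

8,070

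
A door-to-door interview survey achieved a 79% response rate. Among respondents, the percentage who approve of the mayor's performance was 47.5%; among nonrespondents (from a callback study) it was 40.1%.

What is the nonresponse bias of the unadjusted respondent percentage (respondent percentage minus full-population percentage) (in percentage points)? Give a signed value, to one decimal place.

Nonresponse fraction = 1 − 0.79 = 0.21.
Bias = (nonresponse fraction) × (respondent percentage − nonrespondent percentage)
     = 0.21 × (47.5 − 40.1) = 0.21 × 7.4 = 1.554.

+1.6 percentage points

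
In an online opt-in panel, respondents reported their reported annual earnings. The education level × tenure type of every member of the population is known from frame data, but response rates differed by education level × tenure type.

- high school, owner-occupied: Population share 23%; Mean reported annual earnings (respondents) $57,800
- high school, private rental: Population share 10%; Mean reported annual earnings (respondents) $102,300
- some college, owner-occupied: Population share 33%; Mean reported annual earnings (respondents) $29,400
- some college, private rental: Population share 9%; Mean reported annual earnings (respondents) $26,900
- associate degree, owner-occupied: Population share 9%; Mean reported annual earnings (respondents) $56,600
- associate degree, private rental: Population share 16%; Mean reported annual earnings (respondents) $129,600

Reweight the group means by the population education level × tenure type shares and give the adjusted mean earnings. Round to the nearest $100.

$61,500

Weight each group's respondent value by its population share:
  high school, owner-occupied: 0.23 × 57,800 = 13,294
  high school, private rental: 0.1 × 102,300 = 10,230
  some college, owner-occupied: 0.33 × 29,400 = 9702
  some college, private rental: 0.09 × 26,900 = 2421
  associate degree, owner-occupied: 0.09 × 56,600 = 5094
  associate degree, private rental: 0.16 × 129,600 = 20,736
Post-stratified estimate = 61,477 → $61,500.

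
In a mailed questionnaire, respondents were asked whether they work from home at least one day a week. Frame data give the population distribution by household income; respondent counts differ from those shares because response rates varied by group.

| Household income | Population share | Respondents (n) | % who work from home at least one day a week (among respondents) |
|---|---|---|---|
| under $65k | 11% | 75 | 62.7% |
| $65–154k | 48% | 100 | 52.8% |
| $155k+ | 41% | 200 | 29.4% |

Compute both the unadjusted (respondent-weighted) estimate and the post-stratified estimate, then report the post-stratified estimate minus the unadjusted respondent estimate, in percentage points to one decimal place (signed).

+2.0 percentage points

Unadjusted (pooled respondent) estimate weights by respondent counts:
  (75/375)×62.7 + (100/375)×52.8 + (200/375)×29.4 = 42.3%
Post-stratified estimate weights by population shares:
  0.11×62.7 + 0.48×52.8 + 0.41×29.4 = 44.295%
Difference = 44.295 − 42.3 = 1.995 pp.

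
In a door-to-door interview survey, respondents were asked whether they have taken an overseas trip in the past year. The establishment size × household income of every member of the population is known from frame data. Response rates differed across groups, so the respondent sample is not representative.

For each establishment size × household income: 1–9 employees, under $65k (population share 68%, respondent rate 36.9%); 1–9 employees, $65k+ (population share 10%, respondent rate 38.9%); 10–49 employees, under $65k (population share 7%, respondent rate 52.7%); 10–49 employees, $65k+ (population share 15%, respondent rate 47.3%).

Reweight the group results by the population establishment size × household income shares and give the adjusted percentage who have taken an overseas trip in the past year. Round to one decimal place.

39.8%

Weight each group's respondent value by its population share:
  1–9 employees, under $65k: 0.68 × 36.9 = 25.092
  1–9 employees, $65k+: 0.1 × 38.9 = 3.89
  10–49 employees, under $65k: 0.07 × 52.7 = 3.689
  10–49 employees, $65k+: 0.15 × 47.3 = 7.095
Post-stratified estimate = 39.766 → 39.8%.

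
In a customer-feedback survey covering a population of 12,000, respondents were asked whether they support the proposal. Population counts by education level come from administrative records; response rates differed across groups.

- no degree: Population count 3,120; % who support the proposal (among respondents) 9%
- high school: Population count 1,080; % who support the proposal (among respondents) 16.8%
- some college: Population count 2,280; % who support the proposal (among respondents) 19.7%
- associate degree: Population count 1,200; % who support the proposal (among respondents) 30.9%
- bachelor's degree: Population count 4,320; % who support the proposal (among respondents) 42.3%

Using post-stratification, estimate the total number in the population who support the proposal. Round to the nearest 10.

Estimated count per cell = population count × respondent percentage:
  no degree: 3,120 × 9% = 280.8
  high school: 1,080 × 16.8% = 181.44
  some college: 2,280 × 19.7% = 449.16
  associate degree: 1,200 × 30.9% = 370.8
  bachelor's degree: 4,320 × 42.3% = 1827.36
Estimated total = 3109.56 → 3,110.

3,110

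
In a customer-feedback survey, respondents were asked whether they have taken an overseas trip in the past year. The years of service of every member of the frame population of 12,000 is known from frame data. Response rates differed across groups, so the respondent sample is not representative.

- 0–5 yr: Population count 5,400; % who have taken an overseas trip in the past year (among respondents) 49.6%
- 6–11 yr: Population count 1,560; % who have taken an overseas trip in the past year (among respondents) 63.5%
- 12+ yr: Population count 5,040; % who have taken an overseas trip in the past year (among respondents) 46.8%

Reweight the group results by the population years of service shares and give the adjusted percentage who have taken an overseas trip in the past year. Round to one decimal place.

Each cell contributes population-share × respondent value:
  0–5 yr: (5,400/12,000) × 49.6 = 22.32
  6–11 yr: (1,560/12,000) × 63.5 = 8.255
  12+ yr: (5,040/12,000) × 46.8 = 19.656
Post-stratified estimate = 50.231 → 50.2%.

50.2%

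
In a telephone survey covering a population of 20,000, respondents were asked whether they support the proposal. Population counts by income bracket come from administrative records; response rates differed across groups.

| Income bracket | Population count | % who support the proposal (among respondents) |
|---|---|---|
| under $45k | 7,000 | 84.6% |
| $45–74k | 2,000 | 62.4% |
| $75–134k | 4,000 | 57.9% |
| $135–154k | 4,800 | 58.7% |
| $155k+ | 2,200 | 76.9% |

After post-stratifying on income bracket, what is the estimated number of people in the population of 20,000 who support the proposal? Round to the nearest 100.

Each cell contributes its population count × the respondent rate:
  under $45k: 7,000 × 84.6% = 5922
  $45–74k: 2,000 × 62.4% = 1248
  $75–134k: 4,000 × 57.9% = 2316
  $135–154k: 4,800 × 58.7% = 2817.6
  $155k+: 2,200 × 76.9% = 1691.8
Estimated total = 13995.4 → 14,000.

14,000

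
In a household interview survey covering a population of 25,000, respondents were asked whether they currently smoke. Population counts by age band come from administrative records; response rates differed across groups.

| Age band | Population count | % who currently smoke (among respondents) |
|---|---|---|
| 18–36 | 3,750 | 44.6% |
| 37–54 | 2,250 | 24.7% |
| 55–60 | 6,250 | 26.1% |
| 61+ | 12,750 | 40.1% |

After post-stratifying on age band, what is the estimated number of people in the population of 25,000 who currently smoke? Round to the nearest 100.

Apply each group's respondent rate to its population count:
  18–36: 3,750 × 44.6% = 1672.5
  37–54: 2,250 × 24.7% = 555.75
  55–60: 6,250 × 26.1% = 1631.25
  61+: 12,750 × 40.1% = 5112.75
Estimated total = 8972.25 → 9,000.

9,000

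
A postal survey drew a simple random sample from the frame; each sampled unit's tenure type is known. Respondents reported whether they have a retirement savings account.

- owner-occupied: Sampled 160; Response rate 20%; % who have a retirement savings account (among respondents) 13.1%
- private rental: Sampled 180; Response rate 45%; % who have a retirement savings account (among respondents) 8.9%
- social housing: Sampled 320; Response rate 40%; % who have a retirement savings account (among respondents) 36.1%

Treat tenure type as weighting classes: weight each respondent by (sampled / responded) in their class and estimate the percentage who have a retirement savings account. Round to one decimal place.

23.1%

Each respondent's weight = sampled/responded in their class; summing within a class gives n_sampled, so:
  owner-occupied: 160 × 13.1 = 2096
  private rental: 180 × 8.9 = 1602
  social housing: 320 × 36.1 = 11,552
Adjusted estimate = 15,250 / 660 = 23.1061 → 23.1%.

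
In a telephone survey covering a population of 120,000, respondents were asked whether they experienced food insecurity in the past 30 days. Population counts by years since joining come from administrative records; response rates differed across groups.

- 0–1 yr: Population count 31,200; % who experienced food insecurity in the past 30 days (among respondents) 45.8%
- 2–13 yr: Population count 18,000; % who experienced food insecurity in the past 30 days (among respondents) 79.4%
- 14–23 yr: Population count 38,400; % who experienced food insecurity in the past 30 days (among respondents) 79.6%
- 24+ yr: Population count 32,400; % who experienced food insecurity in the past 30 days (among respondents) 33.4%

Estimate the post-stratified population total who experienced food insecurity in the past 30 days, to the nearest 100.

70,000

Apply each group's respondent rate to its population count:
  0–1 yr: 31,200 × 45.8% = 14289.6
  2–13 yr: 18,000 × 79.4% = 14,292
  14–23 yr: 38,400 × 79.6% = 30566.4
  24+ yr: 32,400 × 33.4% = 10821.6
Estimated total = 69969.6 → 70,000.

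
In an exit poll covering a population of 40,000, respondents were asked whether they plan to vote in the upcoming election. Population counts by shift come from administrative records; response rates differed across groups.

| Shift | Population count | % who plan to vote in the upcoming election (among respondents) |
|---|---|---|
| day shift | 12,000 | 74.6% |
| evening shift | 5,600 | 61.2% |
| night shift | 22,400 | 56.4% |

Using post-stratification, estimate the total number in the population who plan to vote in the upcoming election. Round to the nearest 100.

25,000

Estimated count per cell = population count × respondent percentage:
  day shift: 12,000 × 74.6% = 8952
  evening shift: 5,600 × 61.2% = 3427.2
  night shift: 22,400 × 56.4% = 12633.6
Estimated total = 25012.8 → 25,000.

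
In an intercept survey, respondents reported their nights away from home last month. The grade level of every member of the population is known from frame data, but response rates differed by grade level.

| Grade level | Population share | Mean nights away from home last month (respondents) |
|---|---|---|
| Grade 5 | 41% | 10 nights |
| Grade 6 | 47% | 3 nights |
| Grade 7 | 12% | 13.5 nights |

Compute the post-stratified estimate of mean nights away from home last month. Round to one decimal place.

Weight each group's respondent value by its population share:
  Grade 5: 0.41 × 10 = 4.1
  Grade 6: 0.47 × 3 = 1.41
  Grade 7: 0.12 × 13.5 = 1.62
Post-stratified estimate = 7.13 → 7.1.

7.1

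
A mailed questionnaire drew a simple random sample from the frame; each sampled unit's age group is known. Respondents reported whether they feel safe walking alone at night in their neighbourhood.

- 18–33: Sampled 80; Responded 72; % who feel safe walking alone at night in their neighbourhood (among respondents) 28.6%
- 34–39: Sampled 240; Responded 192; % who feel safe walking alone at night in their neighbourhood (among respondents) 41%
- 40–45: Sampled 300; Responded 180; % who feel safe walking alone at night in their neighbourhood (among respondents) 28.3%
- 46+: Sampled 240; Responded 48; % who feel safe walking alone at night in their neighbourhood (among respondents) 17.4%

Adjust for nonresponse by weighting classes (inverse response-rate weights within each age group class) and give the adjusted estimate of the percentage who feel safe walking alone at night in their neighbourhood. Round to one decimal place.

28.8%

Response rates by class: 18–33 72/80 = 90%, 34–39 192/240 = 80%, 40–45 180/300 = 60%, 46+ 48/240 = 20%.
Each respondent's weight = sampled/responded in their class; summing within a class gives n_sampled, so:
  18–33: 80 × 28.6 = 2288
  34–39: 240 × 41 = 9840
  40–45: 300 × 28.3 = 8490
  46+: 240 × 17.4 = 4176
Adjusted estimate = 24,794 / 860 = 28.8302 → 28.8%.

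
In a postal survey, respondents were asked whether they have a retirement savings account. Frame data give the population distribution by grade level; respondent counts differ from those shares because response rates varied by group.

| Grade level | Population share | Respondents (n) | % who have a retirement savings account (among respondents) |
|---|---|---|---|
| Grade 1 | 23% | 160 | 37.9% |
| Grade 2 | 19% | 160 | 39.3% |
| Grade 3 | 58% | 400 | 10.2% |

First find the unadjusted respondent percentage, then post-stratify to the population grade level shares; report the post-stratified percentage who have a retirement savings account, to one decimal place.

Naive respondent-only estimate (weights = respondent counts):
  (160/720)×37.9 + (160/720)×39.3 + (400/720)×10.2 = 22.8222%
Post-stratified estimate weights by population shares:
  0.23×37.9 + 0.19×39.3 + 0.58×10.2 = 22.1%

22.1%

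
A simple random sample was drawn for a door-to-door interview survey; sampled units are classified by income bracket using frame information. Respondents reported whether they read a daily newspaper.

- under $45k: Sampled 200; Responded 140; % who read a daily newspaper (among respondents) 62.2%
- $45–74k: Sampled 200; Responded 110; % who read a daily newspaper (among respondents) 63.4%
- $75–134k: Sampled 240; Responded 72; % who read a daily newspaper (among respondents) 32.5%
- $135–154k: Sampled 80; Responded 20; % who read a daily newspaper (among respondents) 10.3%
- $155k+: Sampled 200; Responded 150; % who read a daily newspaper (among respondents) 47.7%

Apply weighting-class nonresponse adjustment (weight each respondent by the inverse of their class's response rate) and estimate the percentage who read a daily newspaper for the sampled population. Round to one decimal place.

47.0%

Response rates by class: under $45k 140/200 = 70%, $45–74k 110/200 = 55%, $75–134k 72/240 = 30%, $135–154k 20/80 = 25%, $155k+ 150/200 = 75%.
With weight = n_sampled/n_responded per class, the weighted class total is n_sampled:
  under $45k: 200 × 62.2 = 12,440
  $45–74k: 200 × 63.4 = 12,680
  $75–134k: 240 × 32.5 = 7800
  $135–154k: 80 × 10.3 = 824
  $155k+: 200 × 47.7 = 9540
Adjusted estimate = 43,284 / 920 = 47.0478 → 47.0%.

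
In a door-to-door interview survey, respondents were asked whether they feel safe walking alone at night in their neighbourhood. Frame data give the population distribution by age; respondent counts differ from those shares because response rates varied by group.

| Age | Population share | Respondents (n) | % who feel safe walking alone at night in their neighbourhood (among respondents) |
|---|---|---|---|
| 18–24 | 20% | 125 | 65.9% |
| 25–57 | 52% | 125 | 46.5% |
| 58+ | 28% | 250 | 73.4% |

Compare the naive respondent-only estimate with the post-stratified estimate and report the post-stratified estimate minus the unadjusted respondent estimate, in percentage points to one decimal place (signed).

Without adjustment, the pooled respondent share is:
  (125/500)×65.9 + (125/500)×46.5 + (250/500)×73.4 = 64.8%
Post-stratified estimate weights by population shares:
  0.2×65.9 + 0.52×46.5 + 0.28×73.4 = 57.912%
Difference = 57.912 − 64.8 = -6.888 pp.

-6.9 percentage points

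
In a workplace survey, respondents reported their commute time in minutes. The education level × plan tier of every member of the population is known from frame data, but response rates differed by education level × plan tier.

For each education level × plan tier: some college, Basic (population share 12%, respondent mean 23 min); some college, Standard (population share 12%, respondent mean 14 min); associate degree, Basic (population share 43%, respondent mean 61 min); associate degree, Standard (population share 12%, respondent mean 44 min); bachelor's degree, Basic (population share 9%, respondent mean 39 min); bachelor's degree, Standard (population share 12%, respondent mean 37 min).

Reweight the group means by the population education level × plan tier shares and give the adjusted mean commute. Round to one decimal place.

43.9

Reweight to the known education level × plan tier distribution:
  some college, Basic: 0.12 × 23 = 2.76
  some college, Standard: 0.12 × 14 = 1.68
  associate degree, Basic: 0.43 × 61 = 26.23
  associate degree, Standard: 0.12 × 44 = 5.28
  bachelor's degree, Basic: 0.09 × 39 = 3.51
  bachelor's degree, Standard: 0.12 × 37 = 4.44
Post-stratified estimate = 43.9 → 43.9.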